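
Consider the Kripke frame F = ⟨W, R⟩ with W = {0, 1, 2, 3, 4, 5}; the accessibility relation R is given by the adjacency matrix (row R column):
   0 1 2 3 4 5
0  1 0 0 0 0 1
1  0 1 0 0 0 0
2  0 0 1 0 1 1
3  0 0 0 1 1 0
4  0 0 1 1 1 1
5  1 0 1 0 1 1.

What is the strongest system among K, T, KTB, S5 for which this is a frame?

KTB

Reflexive (axiom T): yes — every world is R-related to itself.
Symmetric (axiom B): yes — every pair in R has its reverse in R.
Euclidean (axiom 5): no — 4 R 2 and 4 R 3, but not 2 R 3.
So F validates K, T, KTB; S5 would additionally require R to be Euclidean. The strongest is KTB.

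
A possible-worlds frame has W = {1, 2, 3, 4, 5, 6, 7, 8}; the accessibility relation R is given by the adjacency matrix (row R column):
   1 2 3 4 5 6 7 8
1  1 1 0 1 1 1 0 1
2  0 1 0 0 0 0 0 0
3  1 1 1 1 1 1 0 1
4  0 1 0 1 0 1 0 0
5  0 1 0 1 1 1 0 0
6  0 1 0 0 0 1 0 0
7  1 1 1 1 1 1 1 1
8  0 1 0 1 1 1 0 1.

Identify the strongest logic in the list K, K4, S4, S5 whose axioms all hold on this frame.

Transitive (axiom 4): yes — every two-step R-path is closed by a direct edge.
Reflexive (axiom T): yes — every world is R-related to itself.
Euclidean (axiom 5): no — 1 R 2 and 1 R 4, but not 2 R 4.
So F validates K, K4, S4; S5 would additionally require R to be Euclidean. The strongest is S4.

S4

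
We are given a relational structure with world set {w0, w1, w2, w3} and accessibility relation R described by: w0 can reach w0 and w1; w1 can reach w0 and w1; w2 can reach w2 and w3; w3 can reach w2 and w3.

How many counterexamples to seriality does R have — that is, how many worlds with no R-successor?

R is serial; there are no such worlds.

0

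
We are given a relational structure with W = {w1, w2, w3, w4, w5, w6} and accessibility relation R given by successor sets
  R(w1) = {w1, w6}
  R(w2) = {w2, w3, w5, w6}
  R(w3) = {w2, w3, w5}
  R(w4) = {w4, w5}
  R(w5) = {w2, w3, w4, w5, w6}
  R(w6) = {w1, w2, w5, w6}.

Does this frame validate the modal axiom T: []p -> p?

Yes

By correspondence theory, T is valid on a frame iff R is reflexive.
Reflexive: yes — every world is R-related to itself.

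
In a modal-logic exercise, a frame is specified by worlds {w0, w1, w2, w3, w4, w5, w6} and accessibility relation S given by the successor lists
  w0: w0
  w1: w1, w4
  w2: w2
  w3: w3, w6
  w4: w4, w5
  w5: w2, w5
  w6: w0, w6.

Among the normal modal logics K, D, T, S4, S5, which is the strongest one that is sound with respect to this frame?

Serial (axiom D): yes — every world has a successor (e.g. w0 S w0).
Reflexive (axiom T): yes — every world is S-related to itself.
Transitive (axiom 4): no — w1 S w4 and w4 S w5, but not w1 S w5.
Euclidean (axiom 5): no — w1 S w4 and w1 S w1, but not w4 S w1.
So F validates K, D, T; S4 would additionally require S to be transitive. The strongest is T.

T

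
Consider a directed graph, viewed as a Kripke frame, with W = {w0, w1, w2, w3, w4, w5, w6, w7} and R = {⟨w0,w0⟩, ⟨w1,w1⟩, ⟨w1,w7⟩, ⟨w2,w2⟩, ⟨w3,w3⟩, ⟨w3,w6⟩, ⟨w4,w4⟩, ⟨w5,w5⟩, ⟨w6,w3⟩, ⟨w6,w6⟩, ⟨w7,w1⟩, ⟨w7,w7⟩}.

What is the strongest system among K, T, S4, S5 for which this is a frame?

Reflexive (axiom T): yes — every world is R-related to itself.
Transitive (axiom 4): yes — every two-step R-path is closed by a direct edge.
Euclidean (axiom 5): yes — any two successors of a common world are R-related.
So F validates K, T, S4, S5. The strongest is S5.

S5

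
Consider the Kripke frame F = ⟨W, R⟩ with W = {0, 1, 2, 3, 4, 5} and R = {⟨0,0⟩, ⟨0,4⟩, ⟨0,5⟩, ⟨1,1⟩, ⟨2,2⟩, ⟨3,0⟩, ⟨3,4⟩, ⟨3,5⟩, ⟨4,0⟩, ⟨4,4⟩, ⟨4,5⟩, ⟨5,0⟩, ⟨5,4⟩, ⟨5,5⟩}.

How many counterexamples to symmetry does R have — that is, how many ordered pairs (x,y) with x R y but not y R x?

3

Enumerating: (3,0), (3,4), (3,5).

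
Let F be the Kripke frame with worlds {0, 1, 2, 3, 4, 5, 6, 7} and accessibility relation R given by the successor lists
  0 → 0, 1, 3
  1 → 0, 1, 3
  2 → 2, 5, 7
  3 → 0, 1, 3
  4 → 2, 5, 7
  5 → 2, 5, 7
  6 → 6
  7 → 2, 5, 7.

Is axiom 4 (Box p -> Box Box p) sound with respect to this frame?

Yes

The schema 4 characterises exactly the transitive frames.
Transitive: yes — every two-step R-path is closed by a direct edge.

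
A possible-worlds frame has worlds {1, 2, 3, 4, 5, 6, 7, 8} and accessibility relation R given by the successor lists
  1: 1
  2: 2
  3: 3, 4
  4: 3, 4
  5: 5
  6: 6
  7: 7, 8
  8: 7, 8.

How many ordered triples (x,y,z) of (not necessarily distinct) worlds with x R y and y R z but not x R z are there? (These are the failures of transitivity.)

0

R is transitive; there are no such tuples.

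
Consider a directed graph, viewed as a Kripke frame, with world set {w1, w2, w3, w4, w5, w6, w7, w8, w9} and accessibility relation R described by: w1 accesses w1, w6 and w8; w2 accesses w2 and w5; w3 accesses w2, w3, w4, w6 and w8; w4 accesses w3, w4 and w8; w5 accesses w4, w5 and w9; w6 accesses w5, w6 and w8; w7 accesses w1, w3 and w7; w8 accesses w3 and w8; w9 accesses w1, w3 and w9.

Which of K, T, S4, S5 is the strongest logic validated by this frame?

Reflexive (axiom T): yes — every world is R-related to itself.
Transitive (axiom 4): no — w1 R w6 and w6 R w5, but not w1 R w5.
Euclidean (axiom 5): no — w1 R w8 and w1 R w6, but not w8 R w6.
So F validates K, T; S4 would additionally require R to be transitive. The strongest is T.

T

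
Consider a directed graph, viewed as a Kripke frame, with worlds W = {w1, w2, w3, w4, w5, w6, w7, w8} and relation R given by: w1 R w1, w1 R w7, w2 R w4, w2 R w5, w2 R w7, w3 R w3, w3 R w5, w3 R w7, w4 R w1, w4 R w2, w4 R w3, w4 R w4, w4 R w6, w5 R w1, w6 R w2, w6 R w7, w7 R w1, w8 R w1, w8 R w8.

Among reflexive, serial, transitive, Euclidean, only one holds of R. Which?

Reflexive: no — w2 is not related to itself.
Serial: yes — every world has a successor (e.g. w1 R w1).
Transitive: no — w2 R w4 and w4 R w1, but not w2 R w1.
Euclidean: no — w2 R w4 and w2 R w5, but not w4 R w5.
Only serial holds.

serial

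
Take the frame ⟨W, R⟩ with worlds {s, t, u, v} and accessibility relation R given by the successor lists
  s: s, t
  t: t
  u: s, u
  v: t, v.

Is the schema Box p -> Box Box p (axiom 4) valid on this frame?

Axiom 4 corresponds to the accessibility relation being transitive.
Transitive: no — u R s and s R t, but not u R t.

No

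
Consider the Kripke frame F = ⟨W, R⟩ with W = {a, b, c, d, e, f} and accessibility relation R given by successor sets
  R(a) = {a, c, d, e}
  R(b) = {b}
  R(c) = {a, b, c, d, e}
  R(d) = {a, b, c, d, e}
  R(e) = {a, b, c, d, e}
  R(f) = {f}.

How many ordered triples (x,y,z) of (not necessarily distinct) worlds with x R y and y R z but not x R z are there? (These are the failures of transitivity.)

Enumerating: (a,c,b), (a,d,b), (a,e,b).

3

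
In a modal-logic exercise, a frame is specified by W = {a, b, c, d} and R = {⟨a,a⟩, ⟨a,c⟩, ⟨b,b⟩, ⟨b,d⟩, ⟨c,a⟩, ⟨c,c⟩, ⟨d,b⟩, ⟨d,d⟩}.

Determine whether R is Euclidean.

Euclidean: yes — any two successors of a common world are R-related.

Yes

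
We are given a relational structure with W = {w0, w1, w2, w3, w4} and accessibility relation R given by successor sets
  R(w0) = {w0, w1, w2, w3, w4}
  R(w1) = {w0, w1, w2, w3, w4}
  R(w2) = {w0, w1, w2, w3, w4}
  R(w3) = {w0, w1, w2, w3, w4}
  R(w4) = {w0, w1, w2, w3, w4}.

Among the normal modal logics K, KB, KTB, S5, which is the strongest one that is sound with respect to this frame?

Symmetric (axiom B): yes — every pair in R has its reverse in R.
Reflexive (axiom T): yes — every world is R-related to itself.
Euclidean (axiom 5): yes — any two successors of a common world are R-related.
So F validates K, KB, KTB, S5. The strongest is S5.

S5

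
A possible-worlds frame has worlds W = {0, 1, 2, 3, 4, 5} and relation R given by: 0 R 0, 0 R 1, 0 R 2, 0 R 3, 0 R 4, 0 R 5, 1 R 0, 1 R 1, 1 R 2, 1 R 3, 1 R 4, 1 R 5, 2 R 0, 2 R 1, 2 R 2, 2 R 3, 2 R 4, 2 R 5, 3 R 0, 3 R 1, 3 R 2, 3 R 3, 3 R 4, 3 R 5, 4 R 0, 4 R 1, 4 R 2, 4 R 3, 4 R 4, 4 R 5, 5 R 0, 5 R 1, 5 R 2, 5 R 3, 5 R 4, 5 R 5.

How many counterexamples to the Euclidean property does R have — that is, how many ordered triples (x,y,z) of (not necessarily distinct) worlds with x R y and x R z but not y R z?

R is Euclidean; there are no such tuples.

0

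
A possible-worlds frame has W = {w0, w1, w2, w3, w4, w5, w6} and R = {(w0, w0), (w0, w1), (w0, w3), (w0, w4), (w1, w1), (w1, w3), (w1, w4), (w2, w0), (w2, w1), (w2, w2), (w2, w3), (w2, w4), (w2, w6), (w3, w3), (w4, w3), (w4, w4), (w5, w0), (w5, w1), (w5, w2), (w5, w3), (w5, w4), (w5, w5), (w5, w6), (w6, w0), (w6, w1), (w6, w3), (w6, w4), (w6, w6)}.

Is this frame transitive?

Yes

Transitive: yes — every two-step R-path is closed by a direct edge.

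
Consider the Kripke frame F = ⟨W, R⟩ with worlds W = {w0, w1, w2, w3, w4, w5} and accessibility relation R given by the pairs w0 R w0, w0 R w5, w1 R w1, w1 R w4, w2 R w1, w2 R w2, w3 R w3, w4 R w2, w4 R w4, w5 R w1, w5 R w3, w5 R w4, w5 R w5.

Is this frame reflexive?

Yes

Reflexive: yes — every world is R-related to itself.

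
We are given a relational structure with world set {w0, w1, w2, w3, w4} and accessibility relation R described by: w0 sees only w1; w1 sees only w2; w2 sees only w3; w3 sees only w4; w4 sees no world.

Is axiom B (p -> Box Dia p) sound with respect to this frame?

Axiom B corresponds to the accessibility relation being symmetric.
Symmetric: no — w0 R w1 but not w1 R w0.

No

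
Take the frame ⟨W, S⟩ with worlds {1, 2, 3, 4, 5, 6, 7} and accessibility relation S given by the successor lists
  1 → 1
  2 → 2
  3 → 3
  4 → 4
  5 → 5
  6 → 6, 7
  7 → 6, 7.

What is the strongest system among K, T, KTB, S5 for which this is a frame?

Reflexive (axiom T): yes — every world is S-related to itself.
Symmetric (axiom B): yes — every pair in S has its reverse in S.
Euclidean (axiom 5): yes — any two successors of a common world are S-related.
So F validates K, T, KTB, S5. The strongest is S5.

S5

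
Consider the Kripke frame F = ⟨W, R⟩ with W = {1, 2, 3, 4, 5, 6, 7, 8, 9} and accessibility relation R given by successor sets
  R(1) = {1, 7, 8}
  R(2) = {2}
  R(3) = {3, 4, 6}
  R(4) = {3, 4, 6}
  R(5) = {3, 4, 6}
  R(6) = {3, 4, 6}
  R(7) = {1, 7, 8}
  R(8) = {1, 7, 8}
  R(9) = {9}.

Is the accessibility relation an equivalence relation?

No

Reflexive: no — 5 is not related to itself.
Symmetric: no — 5 R 3 but not 3 R 5.
Transitive: yes — every two-step R-path is closed by a direct edge.
So R is not an equivalence relation.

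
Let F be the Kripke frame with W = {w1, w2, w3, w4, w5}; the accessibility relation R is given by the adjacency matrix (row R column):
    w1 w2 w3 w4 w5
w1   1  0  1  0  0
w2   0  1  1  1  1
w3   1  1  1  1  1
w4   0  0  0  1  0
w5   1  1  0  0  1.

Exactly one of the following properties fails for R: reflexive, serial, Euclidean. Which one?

Euclidean

Reflexive: yes — every world is R-related to itself.
Serial: yes — every world has a successor (e.g. w1 R w1).
Euclidean: no — w2 R w4 and w2 R w3, but not w4 R w3.
Only Euclidean fails.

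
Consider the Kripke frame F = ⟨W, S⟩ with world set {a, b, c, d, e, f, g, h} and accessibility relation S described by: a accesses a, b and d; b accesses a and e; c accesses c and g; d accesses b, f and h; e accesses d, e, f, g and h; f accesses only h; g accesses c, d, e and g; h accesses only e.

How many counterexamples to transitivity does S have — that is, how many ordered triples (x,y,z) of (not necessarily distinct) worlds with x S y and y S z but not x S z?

Enumerating: (a,b,e), (a,d,f), (a,d,h), (b,a,b), (b,a,d), (b,e,d), (b,e,f), (b,e,g), (b,e,h), (c,g,d), (c,g,e), (d,b,a), … and 14 more.
Total: 26.

26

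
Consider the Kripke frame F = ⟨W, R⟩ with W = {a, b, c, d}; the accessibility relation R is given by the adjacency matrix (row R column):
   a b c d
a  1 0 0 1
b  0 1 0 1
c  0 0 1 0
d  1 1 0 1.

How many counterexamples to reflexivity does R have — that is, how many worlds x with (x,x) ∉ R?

R is reflexive; there are no such worlds.

0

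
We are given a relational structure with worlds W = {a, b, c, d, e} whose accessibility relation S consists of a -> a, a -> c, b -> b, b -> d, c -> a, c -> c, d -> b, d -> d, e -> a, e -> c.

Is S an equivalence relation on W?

Reflexive: no — e is not related to itself.
Symmetric: no — e S a but not a S e.
Transitive: yes — every two-step S-path is closed by a direct edge.
So S is not an equivalence relation.

No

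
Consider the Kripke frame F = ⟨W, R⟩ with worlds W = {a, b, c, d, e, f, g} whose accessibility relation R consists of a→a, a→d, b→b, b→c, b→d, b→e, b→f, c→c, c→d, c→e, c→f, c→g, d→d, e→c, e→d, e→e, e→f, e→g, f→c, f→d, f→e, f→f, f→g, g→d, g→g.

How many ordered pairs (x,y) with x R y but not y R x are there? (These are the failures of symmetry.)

12

Enumerating: (a,d), (b,c), (b,d), (b,e), (b,f), (c,d), (c,g), (e,d), (e,g), (f,d), (f,g), (g,d).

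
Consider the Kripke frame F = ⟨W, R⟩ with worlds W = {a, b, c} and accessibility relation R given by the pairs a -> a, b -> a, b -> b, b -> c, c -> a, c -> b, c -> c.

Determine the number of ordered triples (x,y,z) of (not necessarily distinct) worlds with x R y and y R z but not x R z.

0

R is transitive; there are no such tuples.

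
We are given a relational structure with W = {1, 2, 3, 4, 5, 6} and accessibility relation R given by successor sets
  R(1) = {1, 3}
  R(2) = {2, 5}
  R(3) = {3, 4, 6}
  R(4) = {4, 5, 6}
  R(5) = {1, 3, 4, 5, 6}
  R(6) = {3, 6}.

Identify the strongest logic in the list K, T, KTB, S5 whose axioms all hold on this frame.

Reflexive (axiom T): yes — every world is R-related to itself.
Symmetric (axiom B): no — 1 R 3 but not 3 R 1.
Euclidean (axiom 5): no — 3 R 6 and 3 R 4, but not 6 R 4.
So F validates K, T; KTB would additionally require R to be symmetric. The strongest is T.

T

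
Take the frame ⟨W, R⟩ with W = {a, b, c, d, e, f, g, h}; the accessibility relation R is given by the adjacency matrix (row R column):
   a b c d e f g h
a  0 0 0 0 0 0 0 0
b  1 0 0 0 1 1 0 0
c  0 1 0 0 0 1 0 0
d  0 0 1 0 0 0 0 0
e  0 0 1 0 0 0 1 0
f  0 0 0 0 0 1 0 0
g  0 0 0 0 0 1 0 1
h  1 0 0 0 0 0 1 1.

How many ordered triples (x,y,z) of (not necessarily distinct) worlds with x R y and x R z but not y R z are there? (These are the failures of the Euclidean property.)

22

Enumerating: (b,a,a), (b,a,e), (b,a,f), (b,e,a), (b,e,e), (b,e,f), (b,f,a), (b,f,e), (c,b,b), (c,f,b), (d,c,c), (e,c,c), … and 10 more.
Total: 22.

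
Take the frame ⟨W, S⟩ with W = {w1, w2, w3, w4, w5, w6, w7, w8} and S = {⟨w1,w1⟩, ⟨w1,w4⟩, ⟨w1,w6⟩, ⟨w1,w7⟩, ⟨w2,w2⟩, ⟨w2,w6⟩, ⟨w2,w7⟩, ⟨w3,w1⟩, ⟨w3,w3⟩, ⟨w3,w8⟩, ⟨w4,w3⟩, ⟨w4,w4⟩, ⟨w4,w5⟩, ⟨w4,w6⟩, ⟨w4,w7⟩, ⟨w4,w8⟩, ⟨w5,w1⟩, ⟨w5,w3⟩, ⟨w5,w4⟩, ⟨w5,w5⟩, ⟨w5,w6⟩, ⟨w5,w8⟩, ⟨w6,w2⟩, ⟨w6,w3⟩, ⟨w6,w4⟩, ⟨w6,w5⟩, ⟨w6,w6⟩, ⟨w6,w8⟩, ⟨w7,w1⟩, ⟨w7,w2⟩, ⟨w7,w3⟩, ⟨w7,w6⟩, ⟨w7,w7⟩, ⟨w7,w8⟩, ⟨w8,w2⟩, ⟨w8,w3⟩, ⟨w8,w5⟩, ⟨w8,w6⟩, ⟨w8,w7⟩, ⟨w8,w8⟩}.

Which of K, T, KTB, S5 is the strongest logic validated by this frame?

T

Reflexive (axiom T): yes — every world is S-related to itself.
Symmetric (axiom B): no — w1 S w4 but not w4 S w1.
Euclidean (axiom 5): no — w1 S w6 and w1 S w7, but not w6 S w7.
So F validates K, T; KTB would additionally require S to be symmetric. The strongest is T.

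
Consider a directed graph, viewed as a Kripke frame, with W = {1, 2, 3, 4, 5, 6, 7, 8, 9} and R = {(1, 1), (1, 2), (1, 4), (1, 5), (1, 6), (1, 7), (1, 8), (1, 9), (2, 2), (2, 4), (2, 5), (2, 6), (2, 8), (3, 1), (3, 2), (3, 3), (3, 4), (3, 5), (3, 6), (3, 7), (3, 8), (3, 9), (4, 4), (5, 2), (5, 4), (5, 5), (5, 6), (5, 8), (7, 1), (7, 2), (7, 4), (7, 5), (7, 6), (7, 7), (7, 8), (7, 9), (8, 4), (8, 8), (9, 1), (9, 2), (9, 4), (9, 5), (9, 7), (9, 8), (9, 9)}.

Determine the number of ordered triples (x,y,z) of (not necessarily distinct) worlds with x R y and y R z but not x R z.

Enumerating: (9,1,6), (9,2,6), (9,5,6), (9,7,6).

4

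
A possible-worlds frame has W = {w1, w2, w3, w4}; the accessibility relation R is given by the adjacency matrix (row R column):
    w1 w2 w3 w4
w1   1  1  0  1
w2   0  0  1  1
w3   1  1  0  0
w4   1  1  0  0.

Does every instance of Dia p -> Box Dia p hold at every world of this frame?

By correspondence theory, 5 is valid on a frame iff R is Euclidean.
Euclidean: no — w2 R w3 and w2 R w4, but not w3 R w4.

No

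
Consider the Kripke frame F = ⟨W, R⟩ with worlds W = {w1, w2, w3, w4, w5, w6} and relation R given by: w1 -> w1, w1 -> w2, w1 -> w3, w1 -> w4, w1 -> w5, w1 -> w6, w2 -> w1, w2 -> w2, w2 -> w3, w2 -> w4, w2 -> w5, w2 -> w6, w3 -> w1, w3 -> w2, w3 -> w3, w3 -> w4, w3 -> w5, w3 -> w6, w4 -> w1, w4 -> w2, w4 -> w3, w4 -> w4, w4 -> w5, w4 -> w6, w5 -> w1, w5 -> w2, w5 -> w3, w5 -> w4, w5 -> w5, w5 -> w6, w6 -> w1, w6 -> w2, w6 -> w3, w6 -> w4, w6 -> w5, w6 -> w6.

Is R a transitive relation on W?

Transitive: yes — every two-step R-path is closed by a direct edge.

Yes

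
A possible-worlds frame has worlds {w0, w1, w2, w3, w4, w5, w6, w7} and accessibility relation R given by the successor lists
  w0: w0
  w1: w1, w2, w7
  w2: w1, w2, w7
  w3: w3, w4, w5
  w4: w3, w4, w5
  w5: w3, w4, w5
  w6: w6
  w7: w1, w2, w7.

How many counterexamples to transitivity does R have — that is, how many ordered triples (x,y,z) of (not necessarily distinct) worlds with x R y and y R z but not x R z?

0

R is transitive; there are no such tuples.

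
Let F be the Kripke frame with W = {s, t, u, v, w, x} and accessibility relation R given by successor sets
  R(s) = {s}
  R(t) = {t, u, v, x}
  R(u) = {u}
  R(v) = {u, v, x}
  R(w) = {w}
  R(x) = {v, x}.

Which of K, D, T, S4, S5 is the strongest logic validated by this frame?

Serial (axiom D): yes — every world has a successor (e.g. s R s).
Reflexive (axiom T): yes — every world is R-related to itself.
Transitive (axiom 4): no — x R v and v R u, but not x R u.
Euclidean (axiom 5): no — t R u and t R v, but not u R v.
So F validates K, D, T; S4 would additionally require R to be transitive. The strongest is T.

T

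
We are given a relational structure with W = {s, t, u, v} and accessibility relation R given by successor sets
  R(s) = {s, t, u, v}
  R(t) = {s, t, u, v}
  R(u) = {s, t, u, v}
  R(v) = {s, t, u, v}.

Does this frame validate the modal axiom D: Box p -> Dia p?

Axiom D corresponds to the accessibility relation being serial.
Serial: yes — every world has a successor (e.g. s R s).

Yes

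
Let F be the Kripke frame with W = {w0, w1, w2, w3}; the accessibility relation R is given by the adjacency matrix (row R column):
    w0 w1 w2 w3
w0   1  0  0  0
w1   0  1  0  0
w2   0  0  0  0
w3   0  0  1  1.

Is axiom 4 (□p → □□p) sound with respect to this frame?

The schema 4 characterises exactly the transitive frames.
Transitive: yes — every two-step R-path is closed by a direct edge.

Yes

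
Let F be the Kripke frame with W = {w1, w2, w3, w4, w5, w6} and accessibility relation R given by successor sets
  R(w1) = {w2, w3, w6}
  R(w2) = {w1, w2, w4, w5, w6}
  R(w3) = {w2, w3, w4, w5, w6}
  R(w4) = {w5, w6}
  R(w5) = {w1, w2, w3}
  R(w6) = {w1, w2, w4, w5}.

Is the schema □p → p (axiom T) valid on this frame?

By correspondence theory, T is valid on a frame iff R is reflexive.
Reflexive: no — w1 is not related to itself.

No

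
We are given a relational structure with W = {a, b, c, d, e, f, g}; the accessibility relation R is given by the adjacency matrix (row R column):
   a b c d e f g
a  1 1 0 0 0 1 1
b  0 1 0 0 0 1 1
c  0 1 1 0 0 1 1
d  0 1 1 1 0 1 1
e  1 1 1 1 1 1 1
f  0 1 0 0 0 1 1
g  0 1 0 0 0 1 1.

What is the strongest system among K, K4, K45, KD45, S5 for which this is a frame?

Transitive (axiom 4): yes — every two-step R-path is closed by a direct edge.
Euclidean (axiom 5): no — d R b and d R c, but not b R c.
Serial (axiom D): yes — every world has a successor (e.g. a R a).
Reflexive (axiom T): yes — every world is R-related to itself.
So F validates K, K4; K45 would additionally require R to be Euclidean. The strongest is K4.

K4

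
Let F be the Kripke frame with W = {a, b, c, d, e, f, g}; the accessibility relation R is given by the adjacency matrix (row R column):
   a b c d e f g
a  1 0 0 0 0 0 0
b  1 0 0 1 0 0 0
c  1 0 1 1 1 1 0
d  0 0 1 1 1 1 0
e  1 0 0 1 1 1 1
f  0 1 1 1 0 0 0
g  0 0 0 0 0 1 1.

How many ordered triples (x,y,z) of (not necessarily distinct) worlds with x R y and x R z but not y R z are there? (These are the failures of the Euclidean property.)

Enumerating: (b,a,d), (b,d,a), (c,a,c), (c,a,d), (c,a,e), (c,a,f), (c,d,a), (c,e,c), (c,f,a), (c,f,e), (c,f,f), (d,e,c), … and 21 more.
Total: 33.

33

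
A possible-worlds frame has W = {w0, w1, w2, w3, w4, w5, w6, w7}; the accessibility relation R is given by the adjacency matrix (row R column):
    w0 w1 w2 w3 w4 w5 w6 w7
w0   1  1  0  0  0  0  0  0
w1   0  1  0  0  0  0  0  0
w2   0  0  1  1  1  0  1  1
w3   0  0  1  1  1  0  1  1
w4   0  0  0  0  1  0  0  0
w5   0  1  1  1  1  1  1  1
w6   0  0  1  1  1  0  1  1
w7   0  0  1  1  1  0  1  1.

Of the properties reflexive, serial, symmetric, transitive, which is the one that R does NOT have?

Reflexive: yes — every world is R-related to itself.
Serial: yes — every world has a successor (e.g. w0 R w0).
Symmetric: no — w0 R w1 but not w1 R w0.
Transitive: yes — every two-step R-path is closed by a direct edge.
Only symmetric fails.

symmetric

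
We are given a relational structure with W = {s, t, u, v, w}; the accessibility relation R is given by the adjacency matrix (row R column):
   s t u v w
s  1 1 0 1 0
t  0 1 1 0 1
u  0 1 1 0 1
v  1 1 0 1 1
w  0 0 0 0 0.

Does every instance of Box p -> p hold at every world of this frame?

No

By correspondence theory, T is valid on a frame iff R is reflexive.
Reflexive: no — w is not related to itself.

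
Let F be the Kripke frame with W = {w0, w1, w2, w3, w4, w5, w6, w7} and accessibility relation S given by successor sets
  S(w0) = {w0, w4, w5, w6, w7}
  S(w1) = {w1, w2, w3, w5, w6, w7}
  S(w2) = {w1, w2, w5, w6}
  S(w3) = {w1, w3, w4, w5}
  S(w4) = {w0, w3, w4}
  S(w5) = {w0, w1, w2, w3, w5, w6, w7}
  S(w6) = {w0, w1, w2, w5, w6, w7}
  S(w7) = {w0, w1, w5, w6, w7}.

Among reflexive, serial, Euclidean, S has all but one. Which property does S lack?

Reflexive: yes — every world is S-related to itself.
Serial: yes — every world has a successor (e.g. w0 S w0).
Euclidean: no — w0 S w4 and w0 S w5, but not w4 S w5.
Only Euclidean fails.

Euclidean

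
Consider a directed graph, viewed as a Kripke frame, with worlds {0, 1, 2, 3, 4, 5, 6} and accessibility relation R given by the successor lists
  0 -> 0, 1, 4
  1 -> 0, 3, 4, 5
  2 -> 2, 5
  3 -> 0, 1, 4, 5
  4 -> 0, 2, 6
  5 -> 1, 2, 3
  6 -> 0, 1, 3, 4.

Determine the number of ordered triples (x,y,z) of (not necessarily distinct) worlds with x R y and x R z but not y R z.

Enumerating: (0,1,1), (0,4,1), (0,4,4), (1,0,3), (1,0,5), (1,3,3), (1,4,3), (1,4,4), (1,4,5), (1,5,0), (1,5,4), (1,5,5), … and 27 more.
Total: 39.

39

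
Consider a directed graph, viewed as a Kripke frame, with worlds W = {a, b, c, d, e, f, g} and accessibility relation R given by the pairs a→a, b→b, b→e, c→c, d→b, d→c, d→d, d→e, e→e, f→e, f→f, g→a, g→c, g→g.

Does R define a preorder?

Yes

Reflexive: yes — every world is R-related to itself.
Transitive: yes — every two-step R-path is closed by a direct edge.
So R is a preorder.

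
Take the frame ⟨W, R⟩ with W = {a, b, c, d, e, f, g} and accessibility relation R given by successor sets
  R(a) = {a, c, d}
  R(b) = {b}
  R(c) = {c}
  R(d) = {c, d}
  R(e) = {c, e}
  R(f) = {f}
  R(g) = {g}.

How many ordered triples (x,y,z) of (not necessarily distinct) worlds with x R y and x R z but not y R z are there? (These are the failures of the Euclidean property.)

5

Enumerating: (a,c,a), (a,c,d), (a,d,a), (d,c,d), (e,c,e).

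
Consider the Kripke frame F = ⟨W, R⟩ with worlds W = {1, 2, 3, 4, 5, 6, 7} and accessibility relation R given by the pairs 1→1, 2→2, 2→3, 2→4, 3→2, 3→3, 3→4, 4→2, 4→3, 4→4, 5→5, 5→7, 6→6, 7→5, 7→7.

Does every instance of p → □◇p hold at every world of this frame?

By correspondence theory, B is valid on a frame iff R is symmetric.
Symmetric: yes — every pair in R has its reverse in R.

Yes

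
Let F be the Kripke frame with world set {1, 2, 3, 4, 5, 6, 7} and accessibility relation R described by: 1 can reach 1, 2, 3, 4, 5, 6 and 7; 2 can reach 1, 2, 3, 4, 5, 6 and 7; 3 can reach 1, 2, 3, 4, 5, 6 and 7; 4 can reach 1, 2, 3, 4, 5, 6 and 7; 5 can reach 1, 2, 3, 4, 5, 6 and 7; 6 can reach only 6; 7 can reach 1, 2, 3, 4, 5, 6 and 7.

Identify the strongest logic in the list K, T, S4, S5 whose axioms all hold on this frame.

Reflexive (axiom T): yes — every world is R-related to itself.
Transitive (axiom 4): yes — every two-step R-path is closed by a direct edge.
Euclidean (axiom 5): no — 1 R 6 and 1 R 2, but not 6 R 2.
So F validates K, T, S4; S5 would additionally require R to be Euclidean. The strongest is S4.

S4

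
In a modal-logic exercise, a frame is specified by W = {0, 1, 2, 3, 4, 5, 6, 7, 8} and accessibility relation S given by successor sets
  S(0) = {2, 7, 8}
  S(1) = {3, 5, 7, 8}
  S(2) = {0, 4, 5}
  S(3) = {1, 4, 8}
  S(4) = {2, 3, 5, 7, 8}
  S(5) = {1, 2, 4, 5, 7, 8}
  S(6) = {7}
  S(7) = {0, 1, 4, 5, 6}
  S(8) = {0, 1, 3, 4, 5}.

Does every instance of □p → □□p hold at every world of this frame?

The schema 4 characterises exactly the transitive frames.
Transitive: no — 0 S 2 and 2 S 4, but not 0 S 4.

No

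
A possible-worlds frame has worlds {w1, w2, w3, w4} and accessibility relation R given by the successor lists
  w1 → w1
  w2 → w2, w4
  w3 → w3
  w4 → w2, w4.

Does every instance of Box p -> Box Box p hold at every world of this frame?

Axiom 4 corresponds to the accessibility relation being transitive.
Transitive: yes — every two-step R-path is closed by a direct edge.

Yes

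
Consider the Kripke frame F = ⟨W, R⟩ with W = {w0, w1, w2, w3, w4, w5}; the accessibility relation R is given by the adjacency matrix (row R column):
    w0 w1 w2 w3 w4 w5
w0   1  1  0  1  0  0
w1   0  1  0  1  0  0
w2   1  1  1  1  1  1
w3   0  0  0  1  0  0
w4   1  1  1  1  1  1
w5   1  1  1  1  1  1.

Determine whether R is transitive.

Yes

Transitive: yes — every two-step R-path is closed by a direct edge.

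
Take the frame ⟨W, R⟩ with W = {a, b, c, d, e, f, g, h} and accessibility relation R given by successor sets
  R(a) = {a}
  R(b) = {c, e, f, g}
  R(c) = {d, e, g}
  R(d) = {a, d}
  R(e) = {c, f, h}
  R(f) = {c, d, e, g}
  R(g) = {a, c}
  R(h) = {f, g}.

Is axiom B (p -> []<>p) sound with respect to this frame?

By correspondence theory, B is valid on a frame iff R is symmetric.
Symmetric: no — b R c but not c R b.

No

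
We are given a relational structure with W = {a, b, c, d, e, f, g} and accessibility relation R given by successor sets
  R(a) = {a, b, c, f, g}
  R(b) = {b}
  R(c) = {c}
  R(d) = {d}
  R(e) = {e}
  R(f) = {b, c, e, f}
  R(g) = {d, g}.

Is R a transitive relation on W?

Transitive: no — a R f and f R e, but not a R e.

No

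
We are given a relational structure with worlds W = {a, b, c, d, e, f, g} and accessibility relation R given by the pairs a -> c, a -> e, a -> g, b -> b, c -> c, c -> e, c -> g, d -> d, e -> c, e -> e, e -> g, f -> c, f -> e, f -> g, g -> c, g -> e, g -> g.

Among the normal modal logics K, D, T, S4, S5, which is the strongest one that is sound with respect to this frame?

D

Serial (axiom D): yes — every world has a successor (e.g. a R c).
Reflexive (axiom T): no — a is not related to itself.
Transitive (axiom 4): yes — every two-step R-path is closed by a direct edge.
Euclidean (axiom 5): yes — any two successors of a common world are R-related.
So F validates K, D; T would additionally require R to be reflexive. The strongest is D.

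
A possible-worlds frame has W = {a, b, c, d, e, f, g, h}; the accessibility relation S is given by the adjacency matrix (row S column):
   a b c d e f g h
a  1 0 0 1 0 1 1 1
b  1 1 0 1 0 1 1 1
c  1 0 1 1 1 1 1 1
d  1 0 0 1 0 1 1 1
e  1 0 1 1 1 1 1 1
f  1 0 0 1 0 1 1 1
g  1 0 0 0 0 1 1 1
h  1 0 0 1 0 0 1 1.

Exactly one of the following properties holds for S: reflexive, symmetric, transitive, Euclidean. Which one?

reflexive

Reflexive: yes — every world is S-related to itself.
Symmetric: no — b S a but not a S b.
Transitive: no — g S a and a S d, but not g S d.
Euclidean: no — a S g and a S d, but not g S d.
Only reflexive holds.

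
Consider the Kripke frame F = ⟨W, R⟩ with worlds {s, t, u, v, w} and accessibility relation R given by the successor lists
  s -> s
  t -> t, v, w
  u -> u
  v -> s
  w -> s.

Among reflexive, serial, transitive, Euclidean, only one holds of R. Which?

Reflexive: no — v is not related to itself.
Serial: yes — every world has a successor (e.g. s R s).
Transitive: no — t R v and v R s, but not t R s.
Euclidean: no — t R v and t R w, but not v R w.
Only serial holds.

serial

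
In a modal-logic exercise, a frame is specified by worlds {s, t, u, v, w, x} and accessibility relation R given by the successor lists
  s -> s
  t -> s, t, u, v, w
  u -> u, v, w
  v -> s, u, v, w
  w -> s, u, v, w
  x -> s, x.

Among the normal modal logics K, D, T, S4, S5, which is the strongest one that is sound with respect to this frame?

Serial (axiom D): yes — every world has a successor (e.g. s R s).
Reflexive (axiom T): yes — every world is R-related to itself.
Transitive (axiom 4): no — u R v and v R s, but not u R s.
Euclidean (axiom 5): no — t R s and t R u, but not s R u.
So F validates K, D, T; S4 would additionally require R to be transitive. The strongest is T.

T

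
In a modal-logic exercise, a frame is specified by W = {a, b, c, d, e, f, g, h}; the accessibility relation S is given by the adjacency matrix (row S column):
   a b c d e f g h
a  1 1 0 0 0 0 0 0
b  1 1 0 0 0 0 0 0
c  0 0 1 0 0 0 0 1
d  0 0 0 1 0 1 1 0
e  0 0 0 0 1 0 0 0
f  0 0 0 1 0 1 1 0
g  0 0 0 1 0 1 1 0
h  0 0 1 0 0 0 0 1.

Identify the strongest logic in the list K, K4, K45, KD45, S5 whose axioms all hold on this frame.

S5

Transitive (axiom 4): yes — every two-step S-path is closed by a direct edge.
Euclidean (axiom 5): yes — any two successors of a common world are S-related.
Serial (axiom D): yes — every world has a successor (e.g. a S a).
Reflexive (axiom T): yes — every world is S-related to itself.
So F validates K, K4, K45, KD45, S5. The strongest is S5.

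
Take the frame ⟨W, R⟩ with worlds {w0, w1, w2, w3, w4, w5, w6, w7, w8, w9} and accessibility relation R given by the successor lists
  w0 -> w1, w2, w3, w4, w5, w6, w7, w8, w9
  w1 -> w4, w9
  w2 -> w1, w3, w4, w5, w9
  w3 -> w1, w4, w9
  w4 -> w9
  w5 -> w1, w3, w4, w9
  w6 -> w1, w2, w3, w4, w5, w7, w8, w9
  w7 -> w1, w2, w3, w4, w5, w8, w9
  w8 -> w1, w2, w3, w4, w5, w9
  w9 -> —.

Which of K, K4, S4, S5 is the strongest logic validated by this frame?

K4

Transitive (axiom 4): yes — every two-step R-path is closed by a direct edge.
Reflexive (axiom T): no — w0 is not related to itself.
Euclidean (axiom 5): no — w0 R w1 and w0 R w2, but not w1 R w2.
So F validates K, K4; S4 would additionally require R to be reflexive. The strongest is K4.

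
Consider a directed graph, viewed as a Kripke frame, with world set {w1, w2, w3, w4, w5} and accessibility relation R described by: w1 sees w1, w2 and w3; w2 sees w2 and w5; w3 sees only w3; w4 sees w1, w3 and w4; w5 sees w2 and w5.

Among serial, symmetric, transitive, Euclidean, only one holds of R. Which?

serial

Serial: yes — every world has a successor (e.g. w1 R w1).
Symmetric: no — w1 R w2 but not w2 R w1.
Transitive: no — w1 R w2 and w2 R w5, but not w1 R w5.
Euclidean: no — w1 R w2 and w1 R w3, but not w2 R w3.
Only serial holds.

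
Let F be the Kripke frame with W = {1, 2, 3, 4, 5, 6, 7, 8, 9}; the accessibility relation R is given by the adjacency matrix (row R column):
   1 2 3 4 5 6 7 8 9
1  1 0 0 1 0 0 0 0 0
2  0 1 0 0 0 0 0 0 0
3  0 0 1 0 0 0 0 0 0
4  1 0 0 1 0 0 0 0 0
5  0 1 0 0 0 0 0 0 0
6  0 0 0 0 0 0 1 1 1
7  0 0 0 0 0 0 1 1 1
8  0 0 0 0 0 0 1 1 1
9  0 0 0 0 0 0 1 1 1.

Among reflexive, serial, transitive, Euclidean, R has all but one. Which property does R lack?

Reflexive: no — 5 is not related to itself.
Serial: yes — every world has a successor (e.g. 1 R 1).
Transitive: yes — every two-step R-path is closed by a direct edge.
Euclidean: yes — any two successors of a common world are R-related.
Only reflexive fails.

reflexive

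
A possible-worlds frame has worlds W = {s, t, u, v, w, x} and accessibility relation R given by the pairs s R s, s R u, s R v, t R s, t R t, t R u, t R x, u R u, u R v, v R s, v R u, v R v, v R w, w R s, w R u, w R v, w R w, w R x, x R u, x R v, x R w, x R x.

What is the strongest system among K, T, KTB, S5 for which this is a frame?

Reflexive (axiom T): yes — every world is R-related to itself.
Symmetric (axiom B): no — s R u but not u R s.
Euclidean (axiom 5): no — t R s and t R x, but not s R x.
So F validates K, T; KTB would additionally require R to be symmetric. The strongest is T.

T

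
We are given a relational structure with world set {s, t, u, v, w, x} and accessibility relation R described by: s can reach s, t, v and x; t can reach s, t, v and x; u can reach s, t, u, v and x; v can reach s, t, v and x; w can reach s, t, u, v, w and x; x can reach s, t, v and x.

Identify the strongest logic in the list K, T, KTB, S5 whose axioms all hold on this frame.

T

Reflexive (axiom T): yes — every world is R-related to itself.
Symmetric (axiom B): no — u R s but not s R u.
Euclidean (axiom 5): no — w R s and w R u, but not s R u.
So F validates K, T; KTB would additionally require R to be symmetric. The strongest is T.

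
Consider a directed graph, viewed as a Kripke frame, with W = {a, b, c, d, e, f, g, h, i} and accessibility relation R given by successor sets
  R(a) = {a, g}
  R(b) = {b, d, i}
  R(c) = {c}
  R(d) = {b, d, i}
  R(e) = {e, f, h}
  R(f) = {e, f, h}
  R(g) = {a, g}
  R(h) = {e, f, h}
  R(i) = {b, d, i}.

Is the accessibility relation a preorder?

Yes

Reflexive: yes — every world is R-related to itself.
Transitive: yes — every two-step R-path is closed by a direct edge.
So R is a preorder.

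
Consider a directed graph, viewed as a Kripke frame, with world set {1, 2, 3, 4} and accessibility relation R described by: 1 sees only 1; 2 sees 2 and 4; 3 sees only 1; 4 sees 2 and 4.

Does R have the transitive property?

Transitive: yes — every two-step R-path is closed by a direct edge.

Yes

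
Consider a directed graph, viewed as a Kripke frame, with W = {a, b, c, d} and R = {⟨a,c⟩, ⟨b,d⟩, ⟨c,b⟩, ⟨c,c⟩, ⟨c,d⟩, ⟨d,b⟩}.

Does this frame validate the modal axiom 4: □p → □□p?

Axiom 4 corresponds to the accessibility relation being transitive.
Transitive: no — a R c and c R b, but not a R b.

No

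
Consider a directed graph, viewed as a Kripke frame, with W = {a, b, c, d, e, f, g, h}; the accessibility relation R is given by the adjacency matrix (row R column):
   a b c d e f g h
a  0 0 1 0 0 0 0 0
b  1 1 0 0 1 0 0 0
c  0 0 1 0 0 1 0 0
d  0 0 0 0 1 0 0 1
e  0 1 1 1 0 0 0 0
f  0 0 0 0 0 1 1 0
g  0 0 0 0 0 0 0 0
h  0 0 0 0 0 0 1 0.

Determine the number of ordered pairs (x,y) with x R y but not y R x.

7

Enumerating: (a,c), (b,a), (c,f), (d,h), (e,c), (f,g), (h,g).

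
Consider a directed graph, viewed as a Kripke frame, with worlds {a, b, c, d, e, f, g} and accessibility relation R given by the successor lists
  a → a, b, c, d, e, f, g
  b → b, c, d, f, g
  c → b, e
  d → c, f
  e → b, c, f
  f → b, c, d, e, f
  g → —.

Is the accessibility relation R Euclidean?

No

Euclidean: no — a R b and a R e, but not b R e.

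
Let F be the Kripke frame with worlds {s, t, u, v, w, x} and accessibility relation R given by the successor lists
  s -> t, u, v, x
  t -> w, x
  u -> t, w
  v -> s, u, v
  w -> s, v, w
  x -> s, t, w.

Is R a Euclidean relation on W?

Euclidean: no — s R t and s R u, but not t R u.

No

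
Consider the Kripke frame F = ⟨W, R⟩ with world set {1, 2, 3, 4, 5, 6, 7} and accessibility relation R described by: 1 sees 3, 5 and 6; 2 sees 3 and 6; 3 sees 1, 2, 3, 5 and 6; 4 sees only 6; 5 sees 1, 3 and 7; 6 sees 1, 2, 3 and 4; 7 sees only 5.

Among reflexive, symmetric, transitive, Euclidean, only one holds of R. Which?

Reflexive: no — 1 is not related to itself.
Symmetric: yes — every pair in R has its reverse in R.
Transitive: no — 1 R 3 and 3 R 2, but not 1 R 2.
Euclidean: no — 1 R 5 and 1 R 6, but not 5 R 6.
Only symmetric holds.

symmetric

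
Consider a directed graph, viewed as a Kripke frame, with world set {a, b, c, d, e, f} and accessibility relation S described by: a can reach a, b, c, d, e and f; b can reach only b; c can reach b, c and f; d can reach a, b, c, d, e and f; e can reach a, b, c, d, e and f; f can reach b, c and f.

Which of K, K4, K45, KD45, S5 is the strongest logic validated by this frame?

Transitive (axiom 4): yes — every two-step S-path is closed by a direct edge.
Euclidean (axiom 5): no — a S b and a S c, but not b S c.
Serial (axiom D): yes — every world has a successor (e.g. a S a).
Reflexive (axiom T): yes — every world is S-related to itself.
So F validates K, K4; K45 would additionally require S to be Euclidean. The strongest is K4.

K4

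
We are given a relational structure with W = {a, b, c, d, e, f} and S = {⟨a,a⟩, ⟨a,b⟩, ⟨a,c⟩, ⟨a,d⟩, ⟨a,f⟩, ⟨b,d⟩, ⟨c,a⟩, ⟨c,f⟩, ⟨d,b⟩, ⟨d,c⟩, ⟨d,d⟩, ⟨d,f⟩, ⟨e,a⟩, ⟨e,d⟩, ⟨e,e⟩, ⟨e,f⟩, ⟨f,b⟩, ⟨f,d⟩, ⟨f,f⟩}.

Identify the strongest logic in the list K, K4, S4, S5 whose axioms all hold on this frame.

Transitive (axiom 4): no — b S d and d S c, but not b S c.
Reflexive (axiom T): no — b is not related to itself.
Euclidean (axiom 5): no — a S b and a S c, but not b S c.
So F validates K; K4 would additionally require S to be transitive. The strongest is K.

K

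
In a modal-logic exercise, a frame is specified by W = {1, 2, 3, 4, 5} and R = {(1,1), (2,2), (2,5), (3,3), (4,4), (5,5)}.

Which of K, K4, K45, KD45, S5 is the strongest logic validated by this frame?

Transitive (axiom 4): yes — every two-step R-path is closed by a direct edge.
Euclidean (axiom 5): no — 2 R 5 and 2 R 2, but not 5 R 2.
Serial (axiom D): yes — every world has a successor (e.g. 1 R 1).
Reflexive (axiom T): yes — every world is R-related to itself.
So F validates K, K4; K45 would additionally require R to be Euclidean. The strongest is K4.

K4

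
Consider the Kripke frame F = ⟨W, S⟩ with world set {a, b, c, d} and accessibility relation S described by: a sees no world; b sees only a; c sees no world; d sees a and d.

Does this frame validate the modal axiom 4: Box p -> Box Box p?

Yes

The schema 4 characterises exactly the transitive frames.
Transitive: yes — every two-step S-path is closed by a direct edge.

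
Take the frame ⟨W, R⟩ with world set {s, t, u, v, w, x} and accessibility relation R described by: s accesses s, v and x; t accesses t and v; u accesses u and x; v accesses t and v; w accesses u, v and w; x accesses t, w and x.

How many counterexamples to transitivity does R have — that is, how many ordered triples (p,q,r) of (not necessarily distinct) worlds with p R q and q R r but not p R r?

10

Enumerating: (s,v,t), (s,x,t), (s,x,w), (u,x,t), (u,x,w), (w,u,x), (w,v,t), (x,t,v), (x,w,u), (x,w,v).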